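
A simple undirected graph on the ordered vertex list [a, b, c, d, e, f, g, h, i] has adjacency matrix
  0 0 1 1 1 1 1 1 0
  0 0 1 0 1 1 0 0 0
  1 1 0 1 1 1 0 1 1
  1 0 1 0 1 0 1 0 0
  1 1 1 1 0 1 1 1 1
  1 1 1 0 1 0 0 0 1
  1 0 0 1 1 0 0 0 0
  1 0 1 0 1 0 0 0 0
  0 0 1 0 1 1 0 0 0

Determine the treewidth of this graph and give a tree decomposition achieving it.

Every bag has size at most 4, so the width is 4 − 1 = 3 and tw(G) ≤ 3. For the lower bound, the 4 vertices {a, d, e, g} are pairwise adjacent, and any tree decomposition puts a clique entirely inside one bag — forcing width ≥ 3. Therefore the treewidth is 3.

Treewidth 3.
One such decomposition:
Bags: B1 = {a, c, d, e}  B2 = {a, c, e, h}  B3 = {a, c, e, f}  B4 = {c, e, f, i}  B5 = {a, d, e, g}  B6 = {b, c, e, f}
Tree: B1–B2, B2–B3, B3–B4, B1–B5, B4–B6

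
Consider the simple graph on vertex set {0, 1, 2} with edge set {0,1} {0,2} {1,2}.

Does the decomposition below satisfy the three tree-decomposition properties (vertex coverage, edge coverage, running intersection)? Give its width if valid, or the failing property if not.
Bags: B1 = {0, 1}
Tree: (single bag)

No — vertex 2 appears in no bag.

A tree decomposition must satisfy three properties: every vertex lies in some bag; for every edge, both endpoints lie together in some bag; and for every vertex, the bags containing it form a connected subtree. Here vertex 2 appears in no bag, so the decomposition is invalid.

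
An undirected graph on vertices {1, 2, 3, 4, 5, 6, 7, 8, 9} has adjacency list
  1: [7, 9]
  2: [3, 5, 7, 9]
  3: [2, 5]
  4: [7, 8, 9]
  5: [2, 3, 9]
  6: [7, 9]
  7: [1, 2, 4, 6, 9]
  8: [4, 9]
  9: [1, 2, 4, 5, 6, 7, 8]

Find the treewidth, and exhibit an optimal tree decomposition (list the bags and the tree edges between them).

Treewidth 2.
One optimal decomposition is:
Bags: B1 = {2, 7, 9}  B2 = {2, 5, 9}  B3 = {6, 7, 9}  B4 = {2, 3, 5}  B5 = {1, 7, 9}  B6 = {4, 7, 9}  B7 = {4, 8, 9}
Tree: B1–B2, B1–B3, B2–B4, B3–B5, B1–B6, B6–B7

The largest bag has 3 vertices, giving width 2; this decomposition certifies tw(G) ≤ 2. On the other hand G contains the 3-clique {4, 8, 9}. A clique must lie in a single bag of any decomposition, so no decomposition can have width below 2. Combining the bounds, tw(G) = 2.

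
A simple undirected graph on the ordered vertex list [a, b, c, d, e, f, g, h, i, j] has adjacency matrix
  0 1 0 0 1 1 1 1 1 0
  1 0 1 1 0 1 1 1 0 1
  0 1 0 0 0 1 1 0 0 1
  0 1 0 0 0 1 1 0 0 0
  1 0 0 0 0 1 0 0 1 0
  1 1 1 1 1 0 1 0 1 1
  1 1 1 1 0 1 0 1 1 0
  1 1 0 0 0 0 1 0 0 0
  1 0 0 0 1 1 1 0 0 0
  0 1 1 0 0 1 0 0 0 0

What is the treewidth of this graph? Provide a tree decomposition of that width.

The largest bag has 4 vertices, giving width 3; this decomposition certifies tw(G) ≤ 3. On the other hand G contains the 4-clique {a, b, g, h}. A clique must lie in a single bag of any decomposition, so no decomposition can have width below 3. Hence tw(G) = 3 exactly.

Treewidth 3.
One optimal decomposition is:
Bags: B1 = {a, b, f, g}  B2 = {a, b, g, h}  B3 = {b, c, f, g}  B4 = {b, c, f, j}  B5 = {b, d, f, g}  B6 = {a, f, g, i}  B7 = {a, e, f, i}
Tree: B1–B2, B1–B3, B3–B4, B1–B5, B1–B6, B6–B7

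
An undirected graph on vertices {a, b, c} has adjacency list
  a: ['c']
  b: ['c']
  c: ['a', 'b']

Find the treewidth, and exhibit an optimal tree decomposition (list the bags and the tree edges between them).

Treewidth 1.
One optimal decomposition is:
Bags: B1 = {b, c}  B2 = {a, c}
Tree: B1–B2

The largest bag has 2 vertices, giving width 1; this decomposition certifies tw(G) ≤ 1. G has an edge, so its treewidth is at least 1. Therefore the treewidth is 1.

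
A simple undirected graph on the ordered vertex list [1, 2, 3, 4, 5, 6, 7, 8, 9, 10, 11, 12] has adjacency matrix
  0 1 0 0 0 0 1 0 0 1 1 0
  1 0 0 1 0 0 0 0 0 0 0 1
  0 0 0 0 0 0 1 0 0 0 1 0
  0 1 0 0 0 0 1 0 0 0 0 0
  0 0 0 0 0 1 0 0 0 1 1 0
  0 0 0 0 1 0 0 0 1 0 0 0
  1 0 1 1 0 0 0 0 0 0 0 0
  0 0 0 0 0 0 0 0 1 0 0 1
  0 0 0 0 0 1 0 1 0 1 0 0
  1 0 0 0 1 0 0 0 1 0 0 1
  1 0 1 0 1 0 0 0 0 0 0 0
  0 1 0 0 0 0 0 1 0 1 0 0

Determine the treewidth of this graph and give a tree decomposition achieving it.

Treewidth 3.
Bags: B1 = {2, 3, 4, 7}  B2 = {1, 2, 3, 7}  B3 = {1, 2, 3, 11}  B4 = {1, 2, 11, 12}  B5 = {1, 10, 11, 12}  B6 = {5, 10, 11, 12}  B7 = {5, 8, 10, 12}  B8 = {5, 8, 9, 10}  B9 = {5, 6, 8, 9}
Tree: B1–B2, B2–B3, B3–B4, B4–B5, B5–B6, B6–B7, B7–B8, B8–B9

Each bag holds 4 vertices, so the decomposition has width 3, which upper-bounds the treewidth. For the lower bound: the 4 vertex sets {3,4,7}, {2}, {1}, {5,10,11,12} are disjoint, each induces a connected subgraph, and every pair is joined by at least one edge of G. Contracting each set to a single vertex therefore yields K_{4} as a minor, and since treewidth is minor-monotone, tw(G) ≥ tw(K_{4}) = 3. The upper and lower bounds meet at 3, so that is the treewidth.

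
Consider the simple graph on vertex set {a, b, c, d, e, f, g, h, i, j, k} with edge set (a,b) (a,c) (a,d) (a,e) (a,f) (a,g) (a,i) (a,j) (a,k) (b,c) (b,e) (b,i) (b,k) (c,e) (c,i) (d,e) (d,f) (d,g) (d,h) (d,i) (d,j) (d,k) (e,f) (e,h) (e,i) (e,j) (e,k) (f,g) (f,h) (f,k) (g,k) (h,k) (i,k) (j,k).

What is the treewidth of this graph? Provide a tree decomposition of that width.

Every bag has size at most 5, so the width is 5 − 1 = 4 and tw(G) ≤ 4. Conversely, {a, b, c, e, i} is a clique of size 5, and the vertices of any clique must share a bag in every tree decomposition; so some bag has ≥ 5 vertices and tw(G) ≥ 4. Hence tw(G) = 4 exactly.

Treewidth 4.
One such decomposition:
Bags: B1 = {a, d, f, g, k}  B2 = {a, d, e, f, k}  B3 = {a, d, e, i, k}  B4 = {d, e, f, h, k}  B5 = {a, b, e, i, k}  B6 = {a, b, c, e, i}  B7 = {a, d, e, j, k}
Tree: B1–B2, B2–B3, B2–B4, B3–B5, B5–B6, B2–B7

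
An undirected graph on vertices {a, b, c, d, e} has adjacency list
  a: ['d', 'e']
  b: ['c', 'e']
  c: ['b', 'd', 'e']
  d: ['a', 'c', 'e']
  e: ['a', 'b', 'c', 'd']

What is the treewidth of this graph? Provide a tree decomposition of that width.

Treewidth 2.
Bags: B1 = {c, d, e}  B2 = {b, c, e}  B3 = {a, d, e}
Tree: B1–B2, B1–B3

Every bag has size at most 3, so the width is 3 − 1 = 2 and tw(G) ≤ 2. Conversely, {c, d, e} is a clique of size 3, and the vertices of any clique must share a bag in every tree decomposition; so some bag has ≥ 3 vertices and tw(G) ≥ 2. Therefore the treewidth is 2.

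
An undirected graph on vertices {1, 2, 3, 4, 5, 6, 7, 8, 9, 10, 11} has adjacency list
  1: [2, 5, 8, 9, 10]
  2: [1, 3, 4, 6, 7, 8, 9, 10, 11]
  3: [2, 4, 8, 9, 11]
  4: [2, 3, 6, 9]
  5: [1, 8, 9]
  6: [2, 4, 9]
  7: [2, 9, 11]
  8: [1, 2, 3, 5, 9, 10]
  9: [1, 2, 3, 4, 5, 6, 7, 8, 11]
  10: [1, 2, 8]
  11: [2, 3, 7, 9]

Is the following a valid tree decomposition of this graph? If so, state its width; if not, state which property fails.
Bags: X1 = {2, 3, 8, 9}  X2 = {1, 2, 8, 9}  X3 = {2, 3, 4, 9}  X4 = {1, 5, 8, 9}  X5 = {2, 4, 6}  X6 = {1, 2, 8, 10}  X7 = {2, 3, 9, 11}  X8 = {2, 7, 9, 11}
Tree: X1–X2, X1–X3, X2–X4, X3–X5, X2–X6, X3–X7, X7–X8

No — edge (9,6) lies in no bag.

A tree decomposition must satisfy three properties: every vertex lies in some bag; for every edge, both endpoints lie together in some bag; and for every vertex, the bags containing it form a connected subtree. Here edge (9,6) lies in no bag, so the decomposition is invalid.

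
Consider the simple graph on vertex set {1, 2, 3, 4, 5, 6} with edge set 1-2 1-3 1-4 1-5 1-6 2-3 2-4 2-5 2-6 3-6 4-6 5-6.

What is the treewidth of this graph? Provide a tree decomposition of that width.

Each bag holds 4 vertices, so the decomposition has width 3, which upper-bounds the treewidth. For the lower bound, the 4 vertices {1, 2, 3, 6} are pairwise adjacent, and any tree decomposition puts a clique entirely inside one bag — forcing width ≥ 3. Combining the bounds, tw(G) = 3.

Treewidth 3.
One optimal decomposition is:
Bags: B1 = {1, 2, 5, 6}  B2 = {1, 2, 4, 6}  B3 = {1, 2, 3, 6}
Tree: B1–B2, B2–B3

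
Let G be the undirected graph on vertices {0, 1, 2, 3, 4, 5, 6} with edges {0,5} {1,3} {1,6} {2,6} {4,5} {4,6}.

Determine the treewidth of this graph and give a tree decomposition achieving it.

Treewidth 1.
One such decomposition:
Bags: B1 = {4, 6}  B2 = {4, 5}  B3 = {0, 5}  B4 = {2, 6}  B5 = {1, 6}  B6 = {1, 3}
Tree: B1–B2, B2–B3, B1–B4, B4–B5, B5–B6

Each bag holds 2 vertices, so the decomposition has width 1, which upper-bounds the treewidth. Since G has at least one edge (e.g. 6–4), it is not an edgeless graph, so tw(G) ≥ 1. Hence tw(G) = 1 exactly.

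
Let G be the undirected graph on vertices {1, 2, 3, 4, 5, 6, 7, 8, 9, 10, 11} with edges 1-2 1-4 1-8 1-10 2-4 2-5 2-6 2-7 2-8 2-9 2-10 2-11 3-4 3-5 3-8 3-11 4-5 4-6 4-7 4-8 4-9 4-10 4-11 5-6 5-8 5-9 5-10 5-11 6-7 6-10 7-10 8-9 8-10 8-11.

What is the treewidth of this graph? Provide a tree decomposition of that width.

Treewidth 4.
One optimal decomposition is:
Bags: B1 = {3, 4, 5, 8, 11}  B2 = {2, 4, 5, 8, 11}  B3 = {2, 4, 5, 8, 10}  B4 = {2, 4, 5, 6, 10}  B5 = {2, 4, 6, 7, 10}  B6 = {2, 4, 5, 8, 9}  B7 = {1, 2, 4, 8, 10}
Tree: B1–B2, B2–B3, B3–B4, B4–B5, B2–B6, B3–B7

Every bag has size at most 5, so the width is 5 − 1 = 4 and tw(G) ≤ 4. On the other hand G contains the 5-clique {1, 2, 4, 8, 10}. A clique must lie in a single bag of any decomposition, so no decomposition can have width below 4. Combining the bounds, tw(G) = 4.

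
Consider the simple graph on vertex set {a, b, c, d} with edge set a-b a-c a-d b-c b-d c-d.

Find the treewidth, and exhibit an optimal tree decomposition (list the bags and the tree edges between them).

Treewidth 3.
One such decomposition:
Bags: B1 = {a, b, c, d}
Tree: (single bag)

A single bag containing all 4 vertices is trivially a valid decomposition of width 3. On the other hand G contains the 4-clique {a, b, c, d}. A clique must lie in a single bag of any decomposition, so no decomposition can have width below 3. The upper and lower bounds meet at 3, so that is the treewidth.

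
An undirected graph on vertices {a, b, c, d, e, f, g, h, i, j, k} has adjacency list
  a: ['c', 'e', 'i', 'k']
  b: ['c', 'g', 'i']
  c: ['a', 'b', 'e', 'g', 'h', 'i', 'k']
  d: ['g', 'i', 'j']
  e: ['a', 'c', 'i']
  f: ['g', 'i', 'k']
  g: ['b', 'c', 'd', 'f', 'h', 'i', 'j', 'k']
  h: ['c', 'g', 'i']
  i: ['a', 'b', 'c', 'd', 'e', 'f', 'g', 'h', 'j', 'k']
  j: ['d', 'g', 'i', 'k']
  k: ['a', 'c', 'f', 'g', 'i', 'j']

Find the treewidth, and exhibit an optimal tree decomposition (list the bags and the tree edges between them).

Treewidth 3.
Bags: B1 = {d, g, i, j}  B2 = {g, i, j, k}  B3 = {f, g, i, k}  B4 = {c, g, i, k}  B5 = {a, c, i, k}  B6 = {c, g, h, i}  B7 = {b, c, g, i}  B8 = {a, c, e, i}
Tree: B1–B2, B2–B3, B3–B4, B4–B5, B4–B6, B6–B7, B5–B8

The largest bag has 4 vertices, giving width 3; this decomposition certifies tw(G) ≤ 3. For the lower bound, the 4 vertices {d, g, i, j} are pairwise adjacent, and any tree decomposition puts a clique entirely inside one bag — forcing width ≥ 3. Hence tw(G) = 3 exactly.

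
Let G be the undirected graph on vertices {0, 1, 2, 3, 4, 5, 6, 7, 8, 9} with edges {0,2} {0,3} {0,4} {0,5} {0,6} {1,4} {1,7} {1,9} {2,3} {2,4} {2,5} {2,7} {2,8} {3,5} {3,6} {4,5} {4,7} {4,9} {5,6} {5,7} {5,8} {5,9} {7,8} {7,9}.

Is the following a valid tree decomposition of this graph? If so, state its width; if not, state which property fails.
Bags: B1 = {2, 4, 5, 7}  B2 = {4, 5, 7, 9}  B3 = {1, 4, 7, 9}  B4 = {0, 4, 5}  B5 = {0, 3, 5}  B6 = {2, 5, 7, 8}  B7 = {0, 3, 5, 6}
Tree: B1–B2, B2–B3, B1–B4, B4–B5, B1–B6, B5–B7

No — edge (2,0) lies in no bag.

A tree decomposition must satisfy three properties: every vertex lies in some bag; for every edge, both endpoints lie together in some bag; and for every vertex, the bags containing it form a connected subtree. Here edge (2,0) lies in no bag, so the decomposition is invalid.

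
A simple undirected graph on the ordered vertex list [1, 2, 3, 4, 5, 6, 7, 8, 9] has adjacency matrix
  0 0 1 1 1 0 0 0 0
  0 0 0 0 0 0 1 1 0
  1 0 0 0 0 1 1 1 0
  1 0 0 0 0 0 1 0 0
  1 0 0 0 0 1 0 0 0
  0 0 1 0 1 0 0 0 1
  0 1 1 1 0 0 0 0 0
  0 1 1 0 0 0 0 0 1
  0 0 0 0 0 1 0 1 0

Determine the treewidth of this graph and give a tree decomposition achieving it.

Every bag has size at most 4, so the width is 4 − 1 = 3 and tw(G) ≤ 3. For the lower bound: the 4 vertex sets {2,8,9}, {6}, {3}, {1,4,5,7} are disjoint, each induces a connected subgraph, and every pair is joined by at least one edge of G. Contracting each set to a single vertex therefore yields K_{4} as a minor, and since treewidth is minor-monotone, tw(G) ≥ tw(K_{4}) = 3. Hence tw(G) = 3 exactly.

Treewidth 3.
One optimal decomposition is:
Bags: B1 = {2, 6, 8, 9}  B2 = {2, 3, 6, 8}  B3 = {2, 3, 6, 7}  B4 = {3, 5, 6, 7}  B5 = {1, 3, 5, 7}  B6 = {1, 4, 5, 7}
Tree: B1–B2, B2–B3, B3–B4, B4–B5, B5–B6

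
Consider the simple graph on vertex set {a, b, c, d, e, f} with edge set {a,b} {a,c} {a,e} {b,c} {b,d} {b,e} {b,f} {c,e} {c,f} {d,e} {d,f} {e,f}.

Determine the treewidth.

A width-3 tree decomposition is:
Bags: B1 = {b, c, e, f}  B2 = {a, b, c, e}  B3 = {b, d, e, f}
Tree: B1–B2, B1–B3
The largest bag has 4 vertices, giving width 3; this decomposition certifies tw(G) ≤ 3. For the lower bound, the 4 vertices {b, d, e, f} are pairwise adjacent, and any tree decomposition puts a clique entirely inside one bag — forcing width ≥ 3. Combining the bounds, tw(G) = 3.

3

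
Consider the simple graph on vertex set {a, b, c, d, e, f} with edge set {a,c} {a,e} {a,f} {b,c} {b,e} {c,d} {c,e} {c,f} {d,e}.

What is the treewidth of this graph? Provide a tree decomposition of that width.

The largest bag has 3 vertices, giving width 2; this decomposition certifies tw(G) ≤ 2. Conversely, {c, d, e} is a clique of size 3, and the vertices of any clique must share a bag in every tree decomposition; so some bag has ≥ 3 vertices and tw(G) ≥ 2. The upper and lower bounds meet at 2, so that is the treewidth.

Treewidth 2.
One optimal decomposition is:
Bags: B1 = {a, c, e}  B2 = {c, d, e}  B3 = {a, c, f}  B4 = {b, c, e}
Tree: B1–B2, B1–B3, B2–B4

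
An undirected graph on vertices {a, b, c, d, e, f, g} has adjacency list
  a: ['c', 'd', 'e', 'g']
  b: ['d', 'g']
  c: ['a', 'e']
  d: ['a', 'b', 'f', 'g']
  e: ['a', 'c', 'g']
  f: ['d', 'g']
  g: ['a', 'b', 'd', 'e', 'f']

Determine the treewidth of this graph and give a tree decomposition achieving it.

Treewidth 2.
Bags: B1 = {d, f, g}  B2 = {a, d, g}  B3 = {b, d, g}  B4 = {a, e, g}  B5 = {a, c, e}
Tree: B1–B2, B1–B3, B2–B4, B4–B5

Each bag holds 3 vertices, so the decomposition has width 2, which upper-bounds the treewidth. On the other hand G contains the 3-clique {d, f, g}. A clique must lie in a single bag of any decomposition, so no decomposition can have width below 2. Combining the bounds, tw(G) = 2.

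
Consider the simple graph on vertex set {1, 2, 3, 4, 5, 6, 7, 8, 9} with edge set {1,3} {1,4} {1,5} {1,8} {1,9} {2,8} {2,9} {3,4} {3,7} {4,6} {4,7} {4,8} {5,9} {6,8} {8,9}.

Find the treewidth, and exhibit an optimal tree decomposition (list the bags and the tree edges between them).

Every bag has size at most 3, so the width is 3 − 1 = 2 and tw(G) ≤ 2. On the other hand G contains the 3-clique {1, 8, 9}. A clique must lie in a single bag of any decomposition, so no decomposition can have width below 2. The upper and lower bounds meet at 2, so that is the treewidth.

Treewidth 2.
Bags: B1 = {1, 8, 9}  B2 = {2, 8, 9}  B3 = {1, 4, 8}  B4 = {4, 6, 8}  B5 = {1, 3, 4}  B6 = {3, 4, 7}  B7 = {1, 5, 9}
Tree: B1–B2, B1–B3, B3–B4, B3–B5, B5–B6, B1–B7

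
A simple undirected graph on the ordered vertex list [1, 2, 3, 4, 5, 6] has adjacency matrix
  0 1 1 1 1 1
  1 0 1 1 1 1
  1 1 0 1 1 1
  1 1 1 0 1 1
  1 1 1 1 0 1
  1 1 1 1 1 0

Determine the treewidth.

5

A width-5 tree decomposition is:
Bags: B1 = {1, 2, 3, 4, 5, 6}
Tree: (single bag)
A single bag containing all 6 vertices is trivially a valid decomposition of width 5. Conversely, {1, 2, 3, 4, 5, 6} is a clique of size 6, and the vertices of any clique must share a bag in every tree decomposition; so some bag has ≥ 6 vertices and tw(G) ≥ 5. Therefore the treewidth is 5.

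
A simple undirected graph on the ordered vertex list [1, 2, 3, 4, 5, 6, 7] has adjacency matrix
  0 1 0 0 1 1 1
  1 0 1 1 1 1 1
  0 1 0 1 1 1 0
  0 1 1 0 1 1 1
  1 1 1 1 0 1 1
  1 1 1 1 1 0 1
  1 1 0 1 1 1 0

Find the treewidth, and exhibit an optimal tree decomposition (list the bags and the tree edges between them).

Treewidth 4.
Bags: B1 = {2, 4, 5, 6, 7}  B2 = {1, 2, 5, 6, 7}  B3 = {2, 3, 4, 5, 6}
Tree: B1–B2, B1–B3

The largest bag has 5 vertices, giving width 4; this decomposition certifies tw(G) ≤ 4. For the lower bound, the 5 vertices {1, 2, 5, 6, 7} are pairwise adjacent, and any tree decomposition puts a clique entirely inside one bag — forcing width ≥ 4. Combining the bounds, tw(G) = 4.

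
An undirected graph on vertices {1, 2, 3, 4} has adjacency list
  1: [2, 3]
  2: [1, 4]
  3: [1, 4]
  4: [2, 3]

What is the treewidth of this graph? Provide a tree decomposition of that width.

Treewidth 2.
Bags: B1 = {1, 2, 4}  B2 = {1, 3, 4}
Tree: B1–B2

Every bag has size at most 3, so the width is 3 − 1 = 2 and tw(G) ≤ 2. Since 4–2–1–3–4 is a cycle in G, G is not acyclic. Forests are exactly the graphs of treewidth ≤ 1, so tw(G) ≥ 2. Combining the bounds, tw(G) = 2.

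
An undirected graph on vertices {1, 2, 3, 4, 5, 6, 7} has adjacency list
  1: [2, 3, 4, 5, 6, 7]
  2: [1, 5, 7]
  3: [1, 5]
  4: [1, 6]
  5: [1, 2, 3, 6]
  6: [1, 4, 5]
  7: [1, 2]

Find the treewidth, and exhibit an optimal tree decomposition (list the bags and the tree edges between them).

Treewidth 2.
One such decomposition:
Bags: B1 = {1, 5, 6}  B2 = {1, 4, 6}  B3 = {1, 3, 5}  B4 = {1, 2, 5}  B5 = {1, 2, 7}
Tree: B1–B2, B1–B3, B3–B4, B4–B5

Every bag has size at most 3, so the width is 3 − 1 = 2 and tw(G) ≤ 2. On the other hand G contains the 3-clique {1, 4, 6}. A clique must lie in a single bag of any decomposition, so no decomposition can have width below 2. Therefore the treewidth is 2.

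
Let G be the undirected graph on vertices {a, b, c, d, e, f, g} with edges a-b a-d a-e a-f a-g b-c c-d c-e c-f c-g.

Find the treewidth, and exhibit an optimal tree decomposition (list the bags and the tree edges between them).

The largest bag has 3 vertices, giving width 2; this decomposition certifies tw(G) ≤ 2. Since c–b–a–d–c is a cycle in G, G is not acyclic. Forests are exactly the graphs of treewidth ≤ 1, so tw(G) ≥ 2. The upper and lower bounds meet at 2, so that is the treewidth.

Treewidth 2.
Bags: B1 = {a, b, c}  B2 = {a, c, d}  B3 = {a, c, e}  B4 = {a, c, f}  B5 = {a, c, g}
Tree: B1–B2, B2–B3, B3–B4, B4–B5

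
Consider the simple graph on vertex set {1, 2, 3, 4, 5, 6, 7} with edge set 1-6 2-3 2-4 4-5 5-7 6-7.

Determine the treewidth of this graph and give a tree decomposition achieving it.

Each bag holds 2 vertices, so the decomposition has width 1, which upper-bounds the treewidth. Since G has at least one edge (e.g. 1–6), it is not an edgeless graph, so tw(G) ≥ 1. Therefore the treewidth is 1.

Treewidth 1.
One optimal decomposition is:
Bags: B1 = {1, 6}  B2 = {6, 7}  B3 = {5, 7}  B4 = {4, 5}  B5 = {2, 4}  B6 = {2, 3}
Tree: B1–B2, B2–B3, B3–B4, B4–B5, B5–B6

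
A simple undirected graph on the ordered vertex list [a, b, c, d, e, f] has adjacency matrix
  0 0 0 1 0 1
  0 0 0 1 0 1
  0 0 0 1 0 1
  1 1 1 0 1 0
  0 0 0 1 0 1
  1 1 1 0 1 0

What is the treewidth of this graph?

A width-2 tree decomposition is:
Bags: B1 = {a, d, f}  B2 = {c, d, f}  B3 = {b, d, f}  B4 = {d, e, f}
Tree: B1–B2, B2–B3, B3–B4
Every bag has size at most 3, so the width is 3 − 1 = 2 and tw(G) ≤ 2. For the lower bound, G contains the cycle a–d–c–f–a, so G is not a forest; only forests have treewidth ≤ 1, hence tw(G) ≥ 2. The upper and lower bounds meet at 2, so that is the treewidth.

2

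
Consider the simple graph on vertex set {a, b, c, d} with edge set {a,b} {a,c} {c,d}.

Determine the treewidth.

1

A width-1 tree decomposition is:
Bags: B1 = {c, d}  B2 = {a, c}  B3 = {a, b}
Tree: B1–B2, B2–B3
Each bag holds 2 vertices, so the decomposition has width 1, which upper-bounds the treewidth. Since G has at least one edge (e.g. d–c), it is not an edgeless graph, so tw(G) ≥ 1. The upper and lower bounds meet at 1, so that is the treewidth.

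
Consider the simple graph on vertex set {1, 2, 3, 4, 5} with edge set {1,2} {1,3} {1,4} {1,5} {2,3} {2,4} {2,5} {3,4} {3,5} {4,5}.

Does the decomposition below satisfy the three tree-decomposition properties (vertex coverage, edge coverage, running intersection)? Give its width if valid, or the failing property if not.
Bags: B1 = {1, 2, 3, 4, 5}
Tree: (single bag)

Yes; width 4.

Checking the three conditions: (i) the bags cover all of {1, 2, 3, 4, 5}; (ii) for each edge, some bag contains both endpoints; (iii) the bags containing any fixed vertex form a subtree. All hold, so the decomposition is valid with width 5 − 1 = 4.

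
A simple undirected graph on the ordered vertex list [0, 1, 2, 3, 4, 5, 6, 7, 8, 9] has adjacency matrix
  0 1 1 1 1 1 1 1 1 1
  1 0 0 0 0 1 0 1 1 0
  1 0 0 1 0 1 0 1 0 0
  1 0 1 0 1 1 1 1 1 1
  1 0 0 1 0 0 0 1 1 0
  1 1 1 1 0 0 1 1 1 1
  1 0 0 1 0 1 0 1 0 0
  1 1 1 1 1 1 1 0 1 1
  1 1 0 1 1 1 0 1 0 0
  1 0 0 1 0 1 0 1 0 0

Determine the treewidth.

A width-4 tree decomposition is:
Bags: B1 = {0, 3, 4, 7, 8}  B2 = {0, 3, 5, 7, 8}  B3 = {0, 1, 5, 7, 8}  B4 = {0, 3, 5, 7, 9}  B5 = {0, 2, 3, 5, 7}  B6 = {0, 3, 5, 6, 7}
Tree: B1–B2, B2–B3, B2–B4, B2–B5, B4–B6
Every bag has size at most 5, so the width is 5 − 1 = 4 and tw(G) ≤ 4. For the lower bound, the 5 vertices {0, 1, 5, 7, 8} are pairwise adjacent, and any tree decomposition puts a clique entirely inside one bag — forcing width ≥ 4. Hence tw(G) = 4 exactly.

4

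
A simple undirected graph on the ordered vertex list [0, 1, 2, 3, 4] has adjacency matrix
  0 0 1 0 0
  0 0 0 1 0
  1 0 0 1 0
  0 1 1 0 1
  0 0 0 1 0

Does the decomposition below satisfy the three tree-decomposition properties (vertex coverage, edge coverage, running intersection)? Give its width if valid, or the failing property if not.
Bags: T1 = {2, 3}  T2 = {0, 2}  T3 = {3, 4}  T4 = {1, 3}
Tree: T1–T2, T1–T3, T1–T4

Checking the three conditions: (i) the bags cover all of {0, 1, 2, 3, 4}; (ii) for each edge, some bag contains both endpoints; (iii) the bags containing any fixed vertex form a subtree. All hold, so the decomposition is valid with width 2 − 1 = 1.

Yes; width 1.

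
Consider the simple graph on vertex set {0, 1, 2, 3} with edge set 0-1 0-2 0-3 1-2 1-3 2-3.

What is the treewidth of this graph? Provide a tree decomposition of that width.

A single bag containing all 4 vertices is trivially a valid decomposition of width 3. Conversely, {0, 1, 2, 3} is a clique of size 4, and the vertices of any clique must share a bag in every tree decomposition; so some bag has ≥ 4 vertices and tw(G) ≥ 3. The upper and lower bounds meet at 3, so that is the treewidth.

Treewidth 3.
One optimal decomposition is:
Bags: B1 = {0, 1, 2, 3}
Tree: (single bag)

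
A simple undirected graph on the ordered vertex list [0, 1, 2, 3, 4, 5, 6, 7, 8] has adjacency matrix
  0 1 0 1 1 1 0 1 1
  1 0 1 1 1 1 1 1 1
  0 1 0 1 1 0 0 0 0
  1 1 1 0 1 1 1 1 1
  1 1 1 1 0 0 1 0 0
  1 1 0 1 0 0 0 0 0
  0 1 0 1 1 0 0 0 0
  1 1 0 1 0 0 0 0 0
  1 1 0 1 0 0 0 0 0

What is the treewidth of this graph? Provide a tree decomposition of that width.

The largest bag has 4 vertices, giving width 3; this decomposition certifies tw(G) ≤ 3. Conversely, {0, 1, 3, 8} is a clique of size 4, and the vertices of any clique must share a bag in every tree decomposition; so some bag has ≥ 4 vertices and tw(G) ≥ 3. Hence tw(G) = 3 exactly.

Treewidth 3.
One optimal decomposition is:
Bags: B1 = {0, 1, 3, 5}  B2 = {0, 1, 3, 7}  B3 = {0, 1, 3, 4}  B4 = {1, 3, 4, 6}  B5 = {0, 1, 3, 8}  B6 = {1, 2, 3, 4}
Tree: B1–B2, B2–B3, B3–B4, B2–B5, B4–B6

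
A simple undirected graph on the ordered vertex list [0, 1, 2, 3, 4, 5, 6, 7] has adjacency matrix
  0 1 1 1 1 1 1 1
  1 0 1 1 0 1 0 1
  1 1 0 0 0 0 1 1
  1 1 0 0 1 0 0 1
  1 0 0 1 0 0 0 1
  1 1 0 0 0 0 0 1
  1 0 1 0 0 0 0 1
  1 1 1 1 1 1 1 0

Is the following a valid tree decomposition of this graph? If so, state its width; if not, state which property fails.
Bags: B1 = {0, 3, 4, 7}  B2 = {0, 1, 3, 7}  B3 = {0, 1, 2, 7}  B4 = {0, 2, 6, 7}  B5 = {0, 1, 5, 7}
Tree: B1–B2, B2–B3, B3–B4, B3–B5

Yes; width 3.

Checking the three conditions: (i) the bags cover all of {0, 1, 2, 3, 4, 5, 6, 7}; (ii) for each edge, some bag contains both endpoints; (iii) the bags containing any fixed vertex form a subtree. All hold, so the decomposition is valid with width 4 − 1 = 3.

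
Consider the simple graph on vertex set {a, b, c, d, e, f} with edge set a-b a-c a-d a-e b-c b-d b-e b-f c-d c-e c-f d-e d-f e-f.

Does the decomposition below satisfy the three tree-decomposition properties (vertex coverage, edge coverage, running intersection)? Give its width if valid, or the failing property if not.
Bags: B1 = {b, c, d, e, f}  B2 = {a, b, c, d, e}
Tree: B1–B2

Yes; width 4.

Vertex coverage: the bags together contain {a, b, c, d, e, f}, the full vertex set. Edge coverage: each edge of G has both endpoints in at least one bag. Running intersection: for every vertex, the bags containing it form a connected subtree. All three properties hold, so this is a valid tree decomposition of width max|bag| − 1 = 4, and hence tw(G) ≤ 4.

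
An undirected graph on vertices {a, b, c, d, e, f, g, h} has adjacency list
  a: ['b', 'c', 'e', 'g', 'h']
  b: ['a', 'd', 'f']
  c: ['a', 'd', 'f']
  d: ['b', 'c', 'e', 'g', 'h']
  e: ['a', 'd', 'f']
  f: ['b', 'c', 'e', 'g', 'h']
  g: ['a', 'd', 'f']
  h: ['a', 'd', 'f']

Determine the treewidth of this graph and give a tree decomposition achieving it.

Treewidth 3.
One such decomposition:
Bags: B1 = {a, b, d, f}  B2 = {a, c, d, f}  B3 = {a, d, f, h}  B4 = {a, d, e, f}  B5 = {a, d, f, g}
Tree: B1–B2, B2–B3, B3–B4, B4–B5

Every bag has size at most 4, so the width is 4 − 1 = 3 and tw(G) ≤ 3. For the lower bound: the 4 vertex sets {a,b}, {c,d}, {f}, {h} are disjoint, each induces a connected subgraph, and every pair is joined by at least one edge of G. Contracting each set to a single vertex therefore yields K_{4} as a minor, and since treewidth is minor-monotone, tw(G) ≥ tw(K_{4}) = 3. The upper and lower bounds meet at 3, so that is the treewidth.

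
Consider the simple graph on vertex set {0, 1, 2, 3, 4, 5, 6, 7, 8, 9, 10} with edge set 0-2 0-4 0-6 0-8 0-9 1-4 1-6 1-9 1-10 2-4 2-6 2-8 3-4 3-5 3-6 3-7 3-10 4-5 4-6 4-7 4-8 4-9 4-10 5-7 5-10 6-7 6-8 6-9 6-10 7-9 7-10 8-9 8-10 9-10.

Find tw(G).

A width-4 tree decomposition is:
Bags: B1 = {1, 4, 6, 9, 10}  B2 = {4, 6, 7, 9, 10}  B3 = {3, 4, 6, 7, 10}  B4 = {3, 4, 5, 7, 10}  B5 = {4, 6, 8, 9, 10}  B6 = {0, 4, 6, 8, 9}  B7 = {0, 2, 4, 6, 8}
Tree: B1–B2, B2–B3, B3–B4, B2–B5, B5–B6, B6–B7
Each bag holds 5 vertices, so the decomposition has width 4, which upper-bounds the treewidth. For the lower bound, the 5 vertices {3, 4, 5, 7, 10} are pairwise adjacent, and any tree decomposition puts a clique entirely inside one bag — forcing width ≥ 4. Therefore the treewidth is 4.

4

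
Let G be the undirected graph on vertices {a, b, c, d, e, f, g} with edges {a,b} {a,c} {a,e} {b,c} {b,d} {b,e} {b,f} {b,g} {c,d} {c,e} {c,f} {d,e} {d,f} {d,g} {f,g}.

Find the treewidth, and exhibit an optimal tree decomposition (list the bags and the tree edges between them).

Each bag holds 4 vertices, so the decomposition has width 3, which upper-bounds the treewidth. For the lower bound, the 4 vertices {b, d, f, g} are pairwise adjacent, and any tree decomposition puts a clique entirely inside one bag — forcing width ≥ 3. The upper and lower bounds meet at 3, so that is the treewidth.

Treewidth 3.
Bags: B1 = {b, c, d, e}  B2 = {a, b, c, e}  B3 = {b, c, d, f}  B4 = {b, d, f, g}
Tree: B1–B2, B1–B3, B3–B4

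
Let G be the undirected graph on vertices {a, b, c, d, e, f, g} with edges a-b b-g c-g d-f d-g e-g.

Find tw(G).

A width-1 tree decomposition is:
Bags: B1 = {a, b}  B2 = {b, g}  B3 = {d, g}  B4 = {e, g}  B5 = {d, f}  B6 = {c, g}
Tree: B1–B2, B2–B3, B2–B4, B3–B5, B2–B6
The largest bag has 2 vertices, giving width 1; this decomposition certifies tw(G) ≤ 1. Since G has at least one edge (e.g. b–a), it is not an edgeless graph, so tw(G) ≥ 1. Hence tw(G) = 1 exactly.

1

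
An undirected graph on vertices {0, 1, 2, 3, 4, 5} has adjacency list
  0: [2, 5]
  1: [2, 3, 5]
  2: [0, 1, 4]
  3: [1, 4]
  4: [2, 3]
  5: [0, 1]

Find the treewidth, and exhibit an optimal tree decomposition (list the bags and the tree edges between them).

The largest bag has 3 vertices, giving width 2; this decomposition certifies tw(G) ≤ 2. Since 3–4–2–1–3 is a cycle in G, G is not acyclic. Forests are exactly the graphs of treewidth ≤ 1, so tw(G) ≥ 2. Hence tw(G) = 2 exactly.

Treewidth 2.
Bags: B1 = {1, 3, 4}  B2 = {1, 2, 4}  B3 = {1, 2, 5}  B4 = {0, 2, 5}
Tree: B1–B2, B2–B3, B3–B4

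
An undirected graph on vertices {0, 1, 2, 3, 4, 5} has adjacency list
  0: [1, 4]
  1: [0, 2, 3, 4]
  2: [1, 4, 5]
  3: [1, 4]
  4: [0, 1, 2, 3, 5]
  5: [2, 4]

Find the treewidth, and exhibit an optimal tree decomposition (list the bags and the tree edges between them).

Each bag holds 3 vertices, so the decomposition has width 2, which upper-bounds the treewidth. Conversely, {0, 1, 4} is a clique of size 3, and the vertices of any clique must share a bag in every tree decomposition; so some bag has ≥ 3 vertices and tw(G) ≥ 2. The upper and lower bounds meet at 2, so that is the treewidth.

Treewidth 2.
Bags: B1 = {0, 1, 4}  B2 = {1, 3, 4}  B3 = {1, 2, 4}  B4 = {2, 4, 5}
Tree: B1–B2, B1–B3, B3–B4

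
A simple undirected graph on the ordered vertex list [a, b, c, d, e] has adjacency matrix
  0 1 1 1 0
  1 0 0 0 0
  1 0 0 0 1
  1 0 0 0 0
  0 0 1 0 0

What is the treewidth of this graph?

A width-1 tree decomposition is:
Bags: B1 = {a, d}  B2 = {a, b}  B3 = {a, c}  B4 = {c, e}
Tree: B1–B2, B1–B3, B3–B4
Every bag has size at most 2, so the width is 2 − 1 = 1 and tw(G) ≤ 1. Any graph with an edge has treewidth ≥ 1, and G has the edge a–d. The upper and lower bounds meet at 1, so that is the treewidth.

1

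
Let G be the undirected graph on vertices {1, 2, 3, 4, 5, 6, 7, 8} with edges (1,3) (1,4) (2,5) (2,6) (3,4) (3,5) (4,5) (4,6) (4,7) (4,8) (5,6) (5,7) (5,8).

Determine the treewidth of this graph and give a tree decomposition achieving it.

Each bag holds 3 vertices, so the decomposition has width 2, which upper-bounds the treewidth. Conversely, {2, 5, 6} is a clique of size 3, and the vertices of any clique must share a bag in every tree decomposition; so some bag has ≥ 3 vertices and tw(G) ≥ 2. The upper and lower bounds meet at 2, so that is the treewidth.

Treewidth 2.
One optimal decomposition is:
Bags: B1 = {4, 5, 6}  B2 = {3, 4, 5}  B3 = {2, 5, 6}  B4 = {1, 3, 4}  B5 = {4, 5, 8}  B6 = {4, 5, 7}
Tree: B1–B2, B1–B3, B2–B4, B2–B5, B1–B6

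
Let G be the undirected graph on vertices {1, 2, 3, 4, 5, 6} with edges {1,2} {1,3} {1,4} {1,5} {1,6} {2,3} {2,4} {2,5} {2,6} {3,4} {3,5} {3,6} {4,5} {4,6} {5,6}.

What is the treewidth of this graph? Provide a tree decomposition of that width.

Treewidth 5.
One such decomposition:
Bags: B1 = {1, 2, 3, 4, 5, 6}
Tree: (single bag)

A single bag containing all 6 vertices is trivially a valid decomposition of width 5. Conversely, {1, 2, 3, 4, 5, 6} is a clique of size 6, and the vertices of any clique must share a bag in every tree decomposition; so some bag has ≥ 6 vertices and tw(G) ≥ 5. Hence tw(G) = 5 exactly.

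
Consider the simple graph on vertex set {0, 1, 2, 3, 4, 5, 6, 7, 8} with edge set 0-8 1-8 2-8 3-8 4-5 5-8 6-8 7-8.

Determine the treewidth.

1

A width-1 tree decomposition is:
Bags: B1 = {1, 8}  B2 = {5, 8}  B3 = {4, 5}  B4 = {0, 8}  B5 = {2, 8}  B6 = {3, 8}  B7 = {6, 8}  B8 = {7, 8}
Tree: B1–B2, B2–B3, B2–B4, B4–B5, B2–B6, B1–B7, B2–B8
The largest bag has 2 vertices, giving width 1; this decomposition certifies tw(G) ≤ 1. G has an edge, so its treewidth is at least 1. Therefore the treewidth is 1.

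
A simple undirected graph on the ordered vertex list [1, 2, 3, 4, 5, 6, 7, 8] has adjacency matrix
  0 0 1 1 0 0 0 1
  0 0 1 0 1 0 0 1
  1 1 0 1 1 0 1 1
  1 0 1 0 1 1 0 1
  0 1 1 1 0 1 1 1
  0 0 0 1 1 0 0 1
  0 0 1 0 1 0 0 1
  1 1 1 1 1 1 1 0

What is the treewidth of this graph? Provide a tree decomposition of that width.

Treewidth 3.
One such decomposition:
Bags: B1 = {3, 4, 5, 8}  B2 = {2, 3, 5, 8}  B3 = {1, 3, 4, 8}  B4 = {4, 5, 6, 8}  B5 = {3, 5, 7, 8}
Tree: B1–B2, B1–B3, B1–B4, B2–B5

Each bag holds 4 vertices, so the decomposition has width 3, which upper-bounds the treewidth. On the other hand G contains the 4-clique {1, 3, 4, 8}. A clique must lie in a single bag of any decomposition, so no decomposition can have width below 3. Therefore the treewidth is 3.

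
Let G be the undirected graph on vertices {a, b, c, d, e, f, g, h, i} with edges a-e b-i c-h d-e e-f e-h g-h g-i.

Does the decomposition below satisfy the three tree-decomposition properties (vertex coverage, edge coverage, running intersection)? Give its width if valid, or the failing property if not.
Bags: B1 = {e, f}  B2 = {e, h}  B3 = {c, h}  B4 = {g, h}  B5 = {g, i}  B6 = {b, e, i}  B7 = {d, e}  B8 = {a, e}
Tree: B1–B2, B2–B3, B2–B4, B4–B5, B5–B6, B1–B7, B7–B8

A tree decomposition must satisfy three properties: every vertex lies in some bag; for every edge, both endpoints lie together in some bag; and for every vertex, the bags containing it form a connected subtree. Here bags containing vertex e are not connected in the tree, so the decomposition is invalid.

No — bags containing vertex e are not connected in the tree.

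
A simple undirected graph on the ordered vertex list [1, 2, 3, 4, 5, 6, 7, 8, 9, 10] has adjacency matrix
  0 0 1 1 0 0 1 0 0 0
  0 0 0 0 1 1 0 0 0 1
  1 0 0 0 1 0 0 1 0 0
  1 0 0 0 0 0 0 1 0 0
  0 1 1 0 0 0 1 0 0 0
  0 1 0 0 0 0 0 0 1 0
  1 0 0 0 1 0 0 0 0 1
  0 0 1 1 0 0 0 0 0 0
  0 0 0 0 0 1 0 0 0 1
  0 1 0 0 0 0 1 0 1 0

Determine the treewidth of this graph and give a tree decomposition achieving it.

The largest bag has 3 vertices, giving width 2; this decomposition certifies tw(G) ≤ 2. The edges 6–9–10–2–6 form a cycle, so G is not a tree and its treewidth is at least 2. The upper and lower bounds meet at 2, so that is the treewidth.

Treewidth 2.
One such decomposition:
Bags: B1 = {2, 6, 9}  B2 = {2, 9, 10}  B3 = {2, 5, 10}  B4 = {5, 7, 10}  B5 = {3, 5, 7}  B6 = {1, 3, 7}  B7 = {1, 3, 8}  B8 = {1, 4, 8}
Tree: B1–B2, B2–B3, B3–B4, B4–B5, B5–B6, B6–B7, B7–B8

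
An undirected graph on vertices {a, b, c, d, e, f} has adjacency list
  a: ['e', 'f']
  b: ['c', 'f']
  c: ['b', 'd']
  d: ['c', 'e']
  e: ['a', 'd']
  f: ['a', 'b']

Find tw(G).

A width-2 tree decomposition is:
Bags: B1 = {b, c, d}  B2 = {b, d, e}  B3 = {a, b, e}  B4 = {a, b, f}
Tree: B1–B2, B2–B3, B3–B4
Each bag holds 3 vertices, so the decomposition has width 2, which upper-bounds the treewidth. The edges b–c–d–e–a–f–b form a cycle, so G is not a tree and its treewidth is at least 2. The upper and lower bounds meet at 2, so that is the treewidth.

2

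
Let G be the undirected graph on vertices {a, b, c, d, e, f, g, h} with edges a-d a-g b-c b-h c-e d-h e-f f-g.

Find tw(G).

A width-2 tree decomposition is:
Bags: B1 = {a, d, h}  B2 = {a, b, h}  B3 = {a, b, c}  B4 = {a, c, e}  B5 = {a, e, f}  B6 = {a, f, g}
Tree: B1–B2, B2–B3, B3–B4, B4–B5, B5–B6
Each bag holds 3 vertices, so the decomposition has width 2, which upper-bounds the treewidth. Since a–d–h–b–c–e–f–g–a is a cycle in G, G is not acyclic. Forests are exactly the graphs of treewidth ≤ 1, so tw(G) ≥ 2. Therefore the treewidth is 2.

2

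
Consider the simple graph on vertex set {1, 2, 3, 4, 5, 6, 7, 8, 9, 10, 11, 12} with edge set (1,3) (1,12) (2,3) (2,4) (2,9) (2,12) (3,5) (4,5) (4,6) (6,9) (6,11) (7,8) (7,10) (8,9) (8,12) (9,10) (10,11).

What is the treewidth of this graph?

A width-3 tree decomposition is:
Bags: B1 = {6, 7, 10, 11}  B2 = {6, 7, 9, 10}  B3 = {6, 7, 8, 9}  B4 = {4, 6, 8, 9}  B5 = {2, 4, 8, 9}  B6 = {2, 4, 8, 12}  B7 = {2, 4, 5, 12}  B8 = {2, 3, 5, 12}  B9 = {1, 3, 5, 12}
Tree: B1–B2, B2–B3, B3–B4, B4–B5, B5–B6, B6–B7, B7–B8, B8–B9
The largest bag has 4 vertices, giving width 3; this decomposition certifies tw(G) ≤ 3. For the lower bound: the 4 vertex sets {7,10,11}, {6}, {9}, {2,4,8,12} are disjoint, each induces a connected subgraph, and every pair is joined by at least one edge of G. Contracting each set to a single vertex therefore yields K_{4} as a minor, and since treewidth is minor-monotone, tw(G) ≥ tw(K_{4}) = 3. Therefore the treewidth is 3.

3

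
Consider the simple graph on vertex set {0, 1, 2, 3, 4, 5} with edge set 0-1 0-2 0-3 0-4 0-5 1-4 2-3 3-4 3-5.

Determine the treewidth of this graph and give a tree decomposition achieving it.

The largest bag has 3 vertices, giving width 2; this decomposition certifies tw(G) ≤ 2. On the other hand G contains the 3-clique {0, 1, 4}. A clique must lie in a single bag of any decomposition, so no decomposition can have width below 2. Therefore the treewidth is 2.

Treewidth 2.
One such decomposition:
Bags: B1 = {0, 2, 3}  B2 = {0, 3, 5}  B3 = {0, 3, 4}  B4 = {0, 1, 4}
Tree: B1–B2, B1–B3, B3–B4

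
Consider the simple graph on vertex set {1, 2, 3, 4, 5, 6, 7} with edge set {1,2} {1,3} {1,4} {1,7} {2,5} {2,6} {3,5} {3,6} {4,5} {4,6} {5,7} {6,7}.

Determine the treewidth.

A width-3 tree decomposition is:
Bags: B1 = {1, 5, 6, 7}  B2 = {1, 3, 5, 6}  B3 = {1, 4, 5, 6}  B4 = {1, 2, 5, 6}
Tree: B1–B2, B2–B3, B3–B4
Every bag has size at most 4, so the width is 4 − 1 = 3 and tw(G) ≤ 3. For the lower bound: the 4 vertex sets {5,7}, {3,6}, {1}, {4} are disjoint, each induces a connected subgraph, and every pair is joined by at least one edge of G. Contracting each set to a single vertex therefore yields K_{4} as a minor, and since treewidth is minor-monotone, tw(G) ≥ tw(K_{4}) = 3. Therefore the treewidth is 3.

3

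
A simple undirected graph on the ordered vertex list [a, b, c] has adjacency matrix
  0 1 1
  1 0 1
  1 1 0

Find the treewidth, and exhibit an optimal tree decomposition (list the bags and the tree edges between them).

Treewidth 2.
One such decomposition:
Bags: B1 = {a, b, c}
Tree: (single bag)

With just one bag of size 3, the width is 3 − 1 = 2, so tw(G) ≤ 2. Conversely, {a, b, c} is a clique of size 3, and the vertices of any clique must share a bag in every tree decomposition; so some bag has ≥ 3 vertices and tw(G) ≥ 2. The upper and lower bounds meet at 2, so that is the treewidth.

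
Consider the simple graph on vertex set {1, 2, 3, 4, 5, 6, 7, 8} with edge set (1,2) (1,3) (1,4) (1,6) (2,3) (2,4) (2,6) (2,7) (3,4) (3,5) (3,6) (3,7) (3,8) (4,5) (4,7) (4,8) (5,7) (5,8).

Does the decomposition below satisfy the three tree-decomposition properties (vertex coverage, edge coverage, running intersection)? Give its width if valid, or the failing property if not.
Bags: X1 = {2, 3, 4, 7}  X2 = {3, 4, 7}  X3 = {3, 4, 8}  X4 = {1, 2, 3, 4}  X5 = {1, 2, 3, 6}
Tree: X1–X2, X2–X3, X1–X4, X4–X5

No — vertex 5 appears in no bag.

A tree decomposition must satisfy three properties: every vertex lies in some bag; for every edge, both endpoints lie together in some bag; and for every vertex, the bags containing it form a connected subtree. Here vertex 5 appears in no bag, so the decomposition is invalid.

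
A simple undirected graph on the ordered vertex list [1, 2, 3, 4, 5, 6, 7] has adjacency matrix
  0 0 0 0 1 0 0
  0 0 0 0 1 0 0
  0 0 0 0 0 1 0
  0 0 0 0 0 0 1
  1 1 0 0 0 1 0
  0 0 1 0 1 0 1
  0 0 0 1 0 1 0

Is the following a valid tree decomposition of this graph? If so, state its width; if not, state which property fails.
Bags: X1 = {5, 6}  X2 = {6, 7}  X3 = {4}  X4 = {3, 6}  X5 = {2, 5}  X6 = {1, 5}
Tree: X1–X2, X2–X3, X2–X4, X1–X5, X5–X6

No — edge (7,4) lies in no bag.

A tree decomposition must satisfy three properties: every vertex lies in some bag; for every edge, both endpoints lie together in some bag; and for every vertex, the bags containing it form a connected subtree. Here edge (7,4) lies in no bag, so the decomposition is invalid.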